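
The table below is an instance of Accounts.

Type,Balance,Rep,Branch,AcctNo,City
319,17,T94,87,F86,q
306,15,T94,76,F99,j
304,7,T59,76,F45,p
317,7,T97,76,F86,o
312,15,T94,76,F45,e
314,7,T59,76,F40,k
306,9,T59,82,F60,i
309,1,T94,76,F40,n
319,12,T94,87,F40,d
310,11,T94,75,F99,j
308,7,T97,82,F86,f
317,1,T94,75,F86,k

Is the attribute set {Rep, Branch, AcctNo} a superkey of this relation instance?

Yes

All 12 rows have distinct {Rep, Branch, AcctNo} values, so {Rep, Branch, AcctNo} → (all attributes) holds and {Rep, Branch, AcctNo} is a superkey.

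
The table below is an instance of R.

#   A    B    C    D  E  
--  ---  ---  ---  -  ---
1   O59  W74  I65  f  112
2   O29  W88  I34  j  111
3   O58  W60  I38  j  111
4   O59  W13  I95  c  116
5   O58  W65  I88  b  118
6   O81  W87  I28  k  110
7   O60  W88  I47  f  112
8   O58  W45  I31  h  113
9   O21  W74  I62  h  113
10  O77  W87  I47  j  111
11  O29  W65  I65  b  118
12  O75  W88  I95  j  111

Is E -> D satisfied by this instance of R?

E=112: rows 1, 7 → D = f, f ✓
E=111: rows 2, 3, 10, 12 → D = j, j, j, j ✓
E=116: row 4 → D = c ✓
E=118: rows 5, 11 → D = b, b ✓
E=110: row 6 → D = k ✓
E=113: rows 8, 9 → D = h, h ✓
Every E value is associated with a single D value, so E -> D holds.

Yes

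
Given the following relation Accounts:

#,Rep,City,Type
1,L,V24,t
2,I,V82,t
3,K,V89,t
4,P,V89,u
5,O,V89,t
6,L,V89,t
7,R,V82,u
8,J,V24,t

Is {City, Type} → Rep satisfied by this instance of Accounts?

No

(City=V24, Type=t): rows 1, 8 → Rep takes values {L, J} — violation
(City=V82, Type=t): row 2 → Rep = I ✓
(City=V89, Type=t): rows 3, 5, 6 → Rep takes values {K, O, L} — violation
(City=V89, Type=u): row 4 → Rep = P ✓
(City=V82, Type=u): row 7 → Rep = R ✓
Two rows agree on {City, Type} but differ on Rep, so {City, Type} → Rep does not hold.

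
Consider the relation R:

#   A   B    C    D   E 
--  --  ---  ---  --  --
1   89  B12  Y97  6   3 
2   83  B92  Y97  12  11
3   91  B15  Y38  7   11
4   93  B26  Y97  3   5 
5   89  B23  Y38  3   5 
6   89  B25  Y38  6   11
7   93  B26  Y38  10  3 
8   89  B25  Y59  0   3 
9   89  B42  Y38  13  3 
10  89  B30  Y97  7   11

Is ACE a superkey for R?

All 10 rows have distinct ACE values, so ACE → (all attributes) holds and ACE is a superkey.

Yes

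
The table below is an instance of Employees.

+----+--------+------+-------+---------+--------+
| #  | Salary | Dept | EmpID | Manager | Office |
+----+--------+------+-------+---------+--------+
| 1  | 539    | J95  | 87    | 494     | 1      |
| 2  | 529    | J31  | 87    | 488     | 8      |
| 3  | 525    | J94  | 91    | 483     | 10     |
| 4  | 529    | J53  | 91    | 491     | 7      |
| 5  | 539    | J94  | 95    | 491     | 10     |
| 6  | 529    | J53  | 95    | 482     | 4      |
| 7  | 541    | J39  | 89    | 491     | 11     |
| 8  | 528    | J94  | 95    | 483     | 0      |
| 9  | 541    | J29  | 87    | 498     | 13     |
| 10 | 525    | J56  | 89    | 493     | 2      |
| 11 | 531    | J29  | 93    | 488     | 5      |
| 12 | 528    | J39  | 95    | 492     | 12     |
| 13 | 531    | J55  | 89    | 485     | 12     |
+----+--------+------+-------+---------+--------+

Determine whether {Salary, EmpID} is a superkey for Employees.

Rows 8 and 12 have the same {Salary, EmpID} value (Salary=528, EmpID=95) but are distinct tuples, so {Salary, EmpID} does not determine every attribute — not a superkey.

No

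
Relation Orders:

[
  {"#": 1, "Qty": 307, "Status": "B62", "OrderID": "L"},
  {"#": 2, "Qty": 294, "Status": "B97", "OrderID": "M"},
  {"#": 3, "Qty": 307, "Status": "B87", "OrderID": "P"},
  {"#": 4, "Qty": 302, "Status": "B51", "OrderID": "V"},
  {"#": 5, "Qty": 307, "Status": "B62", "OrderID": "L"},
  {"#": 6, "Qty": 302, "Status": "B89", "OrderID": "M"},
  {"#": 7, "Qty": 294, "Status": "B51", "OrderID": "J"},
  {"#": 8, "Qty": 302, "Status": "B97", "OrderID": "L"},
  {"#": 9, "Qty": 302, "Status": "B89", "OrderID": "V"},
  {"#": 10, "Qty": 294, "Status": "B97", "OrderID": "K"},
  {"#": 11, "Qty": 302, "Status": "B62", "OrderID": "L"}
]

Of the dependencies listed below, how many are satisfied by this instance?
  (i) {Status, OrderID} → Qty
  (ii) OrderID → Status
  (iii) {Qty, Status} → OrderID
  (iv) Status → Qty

0

(i) {Status, OrderID} → Qty: (Status=B62, OrderID=L): rows 1, 5, 11 → Qty takes values {307, 302} — violation — fails.
(ii) OrderID → Status: OrderID=L: rows 1, 5, 8, 11 → Status takes values {B62, B97} — violation; OrderID=M: rows 2, 6 → Status takes values {B97, B89} — violation; OrderID=V: rows 4, 9 → Status takes values {B51, B89} — violation — fails.
(iii) {Qty, Status} → OrderID: (Qty=294, Status=B97): rows 2, 10 → OrderID takes values {M, K} — violation; (Qty=302, Status=B89): rows 6, 9 → OrderID takes values {M, V} — violation — fails.
(iv) Status → Qty: Status=B62: rows 1, 5, 11 → Qty takes values {307, 302} — violation; Status=B97: rows 2, 8, 10 → Qty takes values {294, 302} — violation; Status=B51: rows 4, 7 → Qty takes values {302, 294} — violation — fails.
None of the 4 dependencies hold.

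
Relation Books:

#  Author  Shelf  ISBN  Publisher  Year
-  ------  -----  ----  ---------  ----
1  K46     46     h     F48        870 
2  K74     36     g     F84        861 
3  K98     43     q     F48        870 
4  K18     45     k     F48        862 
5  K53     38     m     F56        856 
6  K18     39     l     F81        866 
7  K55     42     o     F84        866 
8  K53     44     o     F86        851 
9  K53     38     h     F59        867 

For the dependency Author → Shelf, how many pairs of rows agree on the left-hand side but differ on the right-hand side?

3

Author=K18: violating pairs (4,6) — 1 pair.
Author=K53: violating pairs (5,8), (8,9) — 2 pairs.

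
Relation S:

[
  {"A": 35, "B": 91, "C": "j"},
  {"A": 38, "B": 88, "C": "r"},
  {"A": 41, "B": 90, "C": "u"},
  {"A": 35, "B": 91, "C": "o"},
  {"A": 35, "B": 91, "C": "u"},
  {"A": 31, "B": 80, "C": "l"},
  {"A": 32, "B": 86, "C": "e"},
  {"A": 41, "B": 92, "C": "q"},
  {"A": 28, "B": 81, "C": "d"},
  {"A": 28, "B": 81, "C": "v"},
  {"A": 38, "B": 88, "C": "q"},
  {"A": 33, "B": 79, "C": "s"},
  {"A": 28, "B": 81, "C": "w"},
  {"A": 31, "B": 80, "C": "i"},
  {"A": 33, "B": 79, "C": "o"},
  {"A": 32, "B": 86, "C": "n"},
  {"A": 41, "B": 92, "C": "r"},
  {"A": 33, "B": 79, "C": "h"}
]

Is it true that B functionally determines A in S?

Yes

B=91: 3 rows → A = 35, 35, 35 ✓
B=88: 2 rows → A = 38, 38 ✓
B=90: 1 row → A = 41 ✓
B=80: 2 rows → A = 31, 31 ✓
B=86: 2 rows → A = 32, 32 ✓
B=92: 2 rows → A = 41, 41 ✓
B=81: 3 rows → A = 28, 28, 28 ✓
B=79: 3 rows → A = 33, 33, 33 ✓
Every B value is associated with a single A value, so B → A holds.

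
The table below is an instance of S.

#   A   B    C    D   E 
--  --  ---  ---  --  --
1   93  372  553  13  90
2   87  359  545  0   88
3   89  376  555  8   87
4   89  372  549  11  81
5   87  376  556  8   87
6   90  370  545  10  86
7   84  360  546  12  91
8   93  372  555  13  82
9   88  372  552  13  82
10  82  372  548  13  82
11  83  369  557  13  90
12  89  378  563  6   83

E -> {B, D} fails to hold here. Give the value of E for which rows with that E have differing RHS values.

E=90: rows 1, 11 → {B,D} takes values {(372, 13), (369, 13)} — violation
E=88: row 2 → {B,D} = (359, 0) ✓
E=87: rows 3, 5 → {B,D} = (376, 8), (376, 8) ✓
E=81: row 4 → {B,D} = (372, 11) ✓
E=86: row 6 → {B,D} = (370, 10) ✓
E=91: row 7 → {B,D} = (360, 12) ✓
E=82: rows 8, 9, 10 → {B,D} = (372, 13), (372, 13), (372, 13) ✓
E=83: row 12 → {B,D} = (378, 6) ✓
The only E value with inconsistent RHS is E=90.

90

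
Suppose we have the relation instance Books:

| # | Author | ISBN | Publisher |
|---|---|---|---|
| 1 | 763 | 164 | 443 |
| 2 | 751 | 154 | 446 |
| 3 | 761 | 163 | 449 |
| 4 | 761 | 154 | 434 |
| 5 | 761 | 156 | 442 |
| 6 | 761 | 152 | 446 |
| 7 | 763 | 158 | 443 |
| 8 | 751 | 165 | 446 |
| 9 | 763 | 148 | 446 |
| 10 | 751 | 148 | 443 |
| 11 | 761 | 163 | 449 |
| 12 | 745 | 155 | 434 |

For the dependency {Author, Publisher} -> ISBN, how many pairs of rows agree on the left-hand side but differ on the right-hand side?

(Author=763, Publisher=443): violating pairs (1,7) — 1 pair.
(Author=751, Publisher=446): violating pairs (2,8) — 1 pair.
(Author=761, Publisher=449): all 2 rows agree on ISBN — 0 pairs.

2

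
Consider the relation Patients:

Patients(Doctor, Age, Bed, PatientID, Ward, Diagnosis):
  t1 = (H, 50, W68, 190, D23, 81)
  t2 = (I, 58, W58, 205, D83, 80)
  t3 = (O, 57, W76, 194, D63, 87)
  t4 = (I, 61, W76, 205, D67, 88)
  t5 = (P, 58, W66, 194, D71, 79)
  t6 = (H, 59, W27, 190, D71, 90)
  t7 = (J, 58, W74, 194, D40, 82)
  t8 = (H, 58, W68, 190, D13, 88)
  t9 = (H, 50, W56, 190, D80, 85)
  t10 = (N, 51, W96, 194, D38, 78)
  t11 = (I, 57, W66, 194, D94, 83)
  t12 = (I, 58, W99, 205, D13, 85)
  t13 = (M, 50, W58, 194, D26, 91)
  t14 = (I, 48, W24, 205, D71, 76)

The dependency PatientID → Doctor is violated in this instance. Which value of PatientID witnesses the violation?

194

PatientID=190: rows 1, 6, 8, 9 → Doctor = H, H, H, H ✓
PatientID=205: rows 2, 4, 12, 14 → Doctor = I, I, I, I ✓
PatientID=194: rows 3, 5, 7, 10, 11, 13 → Doctor takes values {O, P, J, N, I, M} — violation
The only PatientID value with inconsistent Doctor is PatientID=194.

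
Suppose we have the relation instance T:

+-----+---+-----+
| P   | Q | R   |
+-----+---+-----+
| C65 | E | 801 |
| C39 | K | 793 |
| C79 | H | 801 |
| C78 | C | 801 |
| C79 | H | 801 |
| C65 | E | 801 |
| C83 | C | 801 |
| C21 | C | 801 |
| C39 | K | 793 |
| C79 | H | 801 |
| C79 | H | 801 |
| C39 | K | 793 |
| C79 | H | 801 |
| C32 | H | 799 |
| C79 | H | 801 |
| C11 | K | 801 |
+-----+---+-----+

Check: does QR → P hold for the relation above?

No

(Q=E, R=801): 2 rows → P = C65, C65 ✓
(Q=K, R=793): 3 rows → P = C39, C39, C39 ✓
(Q=H, R=801): 6 rows → P = C79, C79, C79, C79, C79, C79 ✓
(Q=C, R=801): 3 rows → P takes values {C78, C83, C21} — violation
(Q=H, R=799): 1 row → P = C32 ✓
(Q=K, R=801): 1 row → P = C11 ✓
Two rows agree on QR but differ on P, so QR → P does not hold.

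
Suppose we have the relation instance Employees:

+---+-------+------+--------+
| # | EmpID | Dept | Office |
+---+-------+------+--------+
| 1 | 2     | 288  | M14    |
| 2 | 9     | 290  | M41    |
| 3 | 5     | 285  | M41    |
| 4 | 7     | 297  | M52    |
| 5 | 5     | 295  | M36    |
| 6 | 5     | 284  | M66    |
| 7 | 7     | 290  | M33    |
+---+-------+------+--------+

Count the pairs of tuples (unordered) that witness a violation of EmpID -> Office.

4

EmpID=5: violating pairs (3,5), (3,6), (5,6) — 3 pairs.
EmpID=7: violating pairs (4,7) — 1 pair.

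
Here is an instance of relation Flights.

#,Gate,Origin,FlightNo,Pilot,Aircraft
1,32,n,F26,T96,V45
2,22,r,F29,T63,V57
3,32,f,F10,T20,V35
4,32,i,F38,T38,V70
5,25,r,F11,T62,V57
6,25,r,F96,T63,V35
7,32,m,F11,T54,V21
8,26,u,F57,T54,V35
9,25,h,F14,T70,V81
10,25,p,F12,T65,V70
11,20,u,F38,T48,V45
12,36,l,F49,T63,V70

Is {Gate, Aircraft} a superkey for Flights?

All 12 rows have distinct {Gate, Aircraft} values, so {Gate, Aircraft} → (all attributes) holds and {Gate, Aircraft} is a superkey.

Yes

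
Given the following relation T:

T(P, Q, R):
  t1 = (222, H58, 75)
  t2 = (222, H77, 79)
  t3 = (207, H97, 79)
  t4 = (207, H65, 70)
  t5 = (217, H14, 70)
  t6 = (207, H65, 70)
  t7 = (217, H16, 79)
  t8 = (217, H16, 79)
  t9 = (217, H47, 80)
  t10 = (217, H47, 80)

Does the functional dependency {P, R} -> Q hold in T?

(P=222, R=75): row 1 → Q = H58 ✓
(P=222, R=79): row 2 → Q = H77 ✓
(P=207, R=79): row 3 → Q = H97 ✓
(P=207, R=70): rows 4, 6 → Q = H65, H65 ✓
(P=217, R=70): row 5 → Q = H14 ✓
(P=217, R=79): rows 7, 8 → Q = H16, H16 ✓
(P=217, R=80): rows 9, 10 → Q = H47, H47 ✓
Every {P, R} value is associated with a single Q value, so {P, R} -> Q holds.

Yes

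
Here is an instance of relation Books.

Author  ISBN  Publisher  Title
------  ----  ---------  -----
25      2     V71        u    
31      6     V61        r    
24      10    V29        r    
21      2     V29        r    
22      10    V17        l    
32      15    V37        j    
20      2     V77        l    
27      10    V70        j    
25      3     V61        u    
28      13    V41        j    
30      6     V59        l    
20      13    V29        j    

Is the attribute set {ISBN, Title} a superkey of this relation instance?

Two distinct rows share (ISBN=13, Title=j), so {ISBN, Title} does not determine every attribute — not a superkey.

No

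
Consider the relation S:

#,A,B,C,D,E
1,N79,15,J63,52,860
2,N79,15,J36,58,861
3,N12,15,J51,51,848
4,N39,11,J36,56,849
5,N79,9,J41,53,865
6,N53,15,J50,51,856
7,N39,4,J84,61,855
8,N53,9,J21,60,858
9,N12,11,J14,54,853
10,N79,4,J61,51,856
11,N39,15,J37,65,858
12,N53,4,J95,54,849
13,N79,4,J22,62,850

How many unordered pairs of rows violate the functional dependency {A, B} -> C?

2

(A=N79, B=15): violating pairs (1,2) — 1 pair.
(A=N79, B=4): violating pairs (10,13) — 1 pair.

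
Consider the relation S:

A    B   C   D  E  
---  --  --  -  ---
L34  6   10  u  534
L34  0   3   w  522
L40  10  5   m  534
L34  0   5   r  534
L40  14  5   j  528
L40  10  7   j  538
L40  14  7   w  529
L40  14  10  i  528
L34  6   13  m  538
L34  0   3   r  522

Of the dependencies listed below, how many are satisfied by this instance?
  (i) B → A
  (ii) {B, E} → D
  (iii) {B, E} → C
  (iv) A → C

(i) B → A: every LHS value maps to a single RHS value — holds.
(ii) {B, E} → D: (B=0, E=522): 2 rows → D takes values {w, r} — violation; (B=14, E=528): 2 rows → D takes values {j, i} — violation — fails.
(iii) {B, E} → C: (B=14, E=528): 2 rows → C takes values {5, 10} — violation — fails.
(iv) A → C: A=L34: 5 rows → C takes values {10, 3, 5, 13} — violation; A=L40: 5 rows → C takes values {5, 7, 10} — violation — fails.
1 of the 4 dependencies holds.

1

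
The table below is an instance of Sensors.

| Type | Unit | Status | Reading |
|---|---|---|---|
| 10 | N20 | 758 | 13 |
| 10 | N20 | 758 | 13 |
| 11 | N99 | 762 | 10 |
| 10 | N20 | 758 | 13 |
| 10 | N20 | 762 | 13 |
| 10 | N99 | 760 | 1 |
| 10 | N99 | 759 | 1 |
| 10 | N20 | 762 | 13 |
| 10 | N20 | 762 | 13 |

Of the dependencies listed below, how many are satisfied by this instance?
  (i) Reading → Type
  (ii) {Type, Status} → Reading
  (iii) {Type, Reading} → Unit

3

(i) Reading → Type: every LHS value maps to a single RHS value — holds.
(ii) {Type, Status} → Reading: every LHS value maps to a single RHS value — holds.
(iii) {Type, Reading} → Unit: every LHS value maps to a single RHS value — holds.
3 of the 3 dependencies hold.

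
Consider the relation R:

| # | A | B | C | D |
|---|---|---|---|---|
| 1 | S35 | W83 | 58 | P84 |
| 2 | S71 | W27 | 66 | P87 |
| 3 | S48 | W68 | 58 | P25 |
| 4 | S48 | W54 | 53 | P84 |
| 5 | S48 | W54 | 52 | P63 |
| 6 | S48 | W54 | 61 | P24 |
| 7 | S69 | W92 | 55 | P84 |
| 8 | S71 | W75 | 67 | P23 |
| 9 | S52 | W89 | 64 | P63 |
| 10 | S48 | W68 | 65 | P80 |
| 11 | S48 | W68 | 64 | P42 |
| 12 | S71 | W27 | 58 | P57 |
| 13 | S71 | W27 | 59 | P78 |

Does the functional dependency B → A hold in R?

Yes

B=W83: row 1 → A = S35 ✓
B=W27: rows 2, 12, 13 → A = S71, S71, S71 ✓
B=W68: rows 3, 10, 11 → A = S48, S48, S48 ✓
B=W54: rows 4, 5, 6 → A = S48, S48, S48 ✓
B=W92: row 7 → A = S69 ✓
B=W75: row 8 → A = S71 ✓
B=W89: row 9 → A = S52 ✓
Every B value is associated with a single A value, so B → A holds.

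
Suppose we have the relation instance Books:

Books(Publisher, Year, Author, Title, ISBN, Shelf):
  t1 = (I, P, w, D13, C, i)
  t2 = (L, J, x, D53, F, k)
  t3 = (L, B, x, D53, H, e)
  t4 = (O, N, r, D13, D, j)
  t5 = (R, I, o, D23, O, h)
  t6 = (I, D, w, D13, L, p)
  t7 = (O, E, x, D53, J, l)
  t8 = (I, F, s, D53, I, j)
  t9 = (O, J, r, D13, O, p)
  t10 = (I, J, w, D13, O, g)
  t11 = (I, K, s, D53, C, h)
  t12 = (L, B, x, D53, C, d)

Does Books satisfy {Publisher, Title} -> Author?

(Publisher=I, Title=D13): rows 1, 6, 10 → Author = w, w, w ✓
(Publisher=L, Title=D53): rows 2, 3, 12 → Author = x, x, x ✓
(Publisher=O, Title=D13): rows 4, 9 → Author = r, r ✓
(Publisher=R, Title=D23): row 5 → Author = o ✓
(Publisher=O, Title=D53): row 7 → Author = x ✓
(Publisher=I, Title=D53): rows 8, 11 → Author = s, s ✓
Every {Publisher, Title} value is associated with a single Author value, so {Publisher, Title} -> Author holds.

Yes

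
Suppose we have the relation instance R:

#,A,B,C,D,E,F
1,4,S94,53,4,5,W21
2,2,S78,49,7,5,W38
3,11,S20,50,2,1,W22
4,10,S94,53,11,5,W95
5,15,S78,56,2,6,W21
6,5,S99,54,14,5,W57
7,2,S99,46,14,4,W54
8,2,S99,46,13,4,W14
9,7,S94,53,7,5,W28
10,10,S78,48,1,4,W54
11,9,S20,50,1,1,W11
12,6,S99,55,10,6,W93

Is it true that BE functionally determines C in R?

Yes

(B=S94, E=5): rows 1, 4, 9 → C = 53, 53, 53 ✓
(B=S78, E=5): row 2 → C = 49 ✓
(B=S20, E=1): rows 3, 11 → C = 50, 50 ✓
(B=S78, E=6): row 5 → C = 56 ✓
(B=S99, E=5): row 6 → C = 54 ✓
(B=S99, E=4): rows 7, 8 → C = 46, 46 ✓
(B=S78, E=4): row 10 → C = 48 ✓
(B=S99, E=6): row 12 → C = 55 ✓
Every BE value is associated with a single C value, so BE → C holds.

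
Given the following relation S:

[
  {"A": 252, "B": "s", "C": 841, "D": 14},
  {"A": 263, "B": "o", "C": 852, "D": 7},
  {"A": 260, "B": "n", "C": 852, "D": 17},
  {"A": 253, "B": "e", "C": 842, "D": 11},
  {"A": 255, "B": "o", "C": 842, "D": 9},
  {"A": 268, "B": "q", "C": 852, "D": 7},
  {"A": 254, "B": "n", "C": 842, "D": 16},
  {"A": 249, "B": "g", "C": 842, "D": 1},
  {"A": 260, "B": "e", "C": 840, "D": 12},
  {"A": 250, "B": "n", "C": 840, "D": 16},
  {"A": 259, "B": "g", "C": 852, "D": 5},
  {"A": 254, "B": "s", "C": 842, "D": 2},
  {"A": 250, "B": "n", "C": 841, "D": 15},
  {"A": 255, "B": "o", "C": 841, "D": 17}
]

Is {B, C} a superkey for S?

Yes

All 14 rows have distinct {B, C} values, so {B, C} → (all attributes) holds and {B, C} is a superkey.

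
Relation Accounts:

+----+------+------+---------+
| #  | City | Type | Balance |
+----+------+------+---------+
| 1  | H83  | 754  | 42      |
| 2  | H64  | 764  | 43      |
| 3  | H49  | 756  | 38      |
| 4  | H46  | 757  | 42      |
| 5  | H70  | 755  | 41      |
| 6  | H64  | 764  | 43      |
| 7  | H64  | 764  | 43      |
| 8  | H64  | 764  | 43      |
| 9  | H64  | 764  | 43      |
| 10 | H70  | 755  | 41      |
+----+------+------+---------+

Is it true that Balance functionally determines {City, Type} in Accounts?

Balance=42: rows 1, 4 → {City,Type} takes values {(H83, 754), (H46, 757)} — violation
Balance=43: rows 2, 6, 7, 8, 9 → {City,Type} = (H64, 764), (H64, 764), (H64, 764), (H64, 764), (H64, 764) ✓
Balance=38: row 3 → {City,Type} = (H49, 756) ✓
Balance=41: rows 5, 10 → {City,Type} = (H70, 755), (H70, 755) ✓
Two rows agree on Balance but differ on {City, Type}, so Balance -> {City, Type} does not hold.

No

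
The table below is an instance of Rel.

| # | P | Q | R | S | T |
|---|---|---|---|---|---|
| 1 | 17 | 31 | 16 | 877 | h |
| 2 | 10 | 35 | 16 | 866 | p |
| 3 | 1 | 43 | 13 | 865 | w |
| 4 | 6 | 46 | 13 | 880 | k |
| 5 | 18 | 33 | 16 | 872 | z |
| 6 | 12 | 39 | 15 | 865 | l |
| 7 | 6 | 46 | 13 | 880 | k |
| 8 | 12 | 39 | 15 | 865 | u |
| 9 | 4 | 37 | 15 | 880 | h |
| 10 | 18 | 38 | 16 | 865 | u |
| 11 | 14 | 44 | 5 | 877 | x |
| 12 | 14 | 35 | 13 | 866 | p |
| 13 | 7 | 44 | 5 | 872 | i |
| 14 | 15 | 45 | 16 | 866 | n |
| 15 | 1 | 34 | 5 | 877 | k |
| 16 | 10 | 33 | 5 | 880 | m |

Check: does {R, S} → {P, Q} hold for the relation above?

No

(R=16, S=877): row 1 → {P,Q} = (17, 31) ✓
(R=16, S=866): rows 2, 14 → {P,Q} takes values {(10, 35), (15, 45)} — violation
(R=13, S=865): row 3 → {P,Q} = (1, 43) ✓
(R=13, S=880): rows 4, 7 → {P,Q} = (6, 46), (6, 46) ✓
(R=16, S=872): row 5 → {P,Q} = (18, 33) ✓
(R=15, S=865): rows 6, 8 → {P,Q} = (12, 39), (12, 39) ✓
(R=15, S=880): row 9 → {P,Q} = (4, 37) ✓
(R=16, S=865): row 10 → {P,Q} = (18, 38) ✓
(R=5, S=877): rows 11, 15 → {P,Q} takes values {(14, 44), (1, 34)} — violation
(R=13, S=866): row 12 → {P,Q} = (14, 35) ✓
(R=5, S=872): row 13 → {P,Q} = (7, 44) ✓
(R=5, S=880): row 16 → {P,Q} = (10, 33) ✓
Two rows agree on {R, S} but differ on {P, Q}, so {R, S} → {P, Q} does not hold.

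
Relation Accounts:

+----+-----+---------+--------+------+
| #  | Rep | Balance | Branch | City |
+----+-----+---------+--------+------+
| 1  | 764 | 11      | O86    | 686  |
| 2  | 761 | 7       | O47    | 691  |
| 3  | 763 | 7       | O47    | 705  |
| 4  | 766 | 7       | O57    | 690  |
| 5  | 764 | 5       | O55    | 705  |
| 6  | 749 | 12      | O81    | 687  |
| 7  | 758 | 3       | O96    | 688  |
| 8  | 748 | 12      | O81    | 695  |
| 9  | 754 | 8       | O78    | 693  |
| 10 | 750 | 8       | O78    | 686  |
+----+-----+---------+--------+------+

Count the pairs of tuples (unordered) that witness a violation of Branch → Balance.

Branch=O47: all 2 rows agree on Balance — 0 pairs.
Branch=O81: all 2 rows agree on Balance — 0 pairs.
Branch=O78: all 2 rows agree on Balance — 0 pairs.

0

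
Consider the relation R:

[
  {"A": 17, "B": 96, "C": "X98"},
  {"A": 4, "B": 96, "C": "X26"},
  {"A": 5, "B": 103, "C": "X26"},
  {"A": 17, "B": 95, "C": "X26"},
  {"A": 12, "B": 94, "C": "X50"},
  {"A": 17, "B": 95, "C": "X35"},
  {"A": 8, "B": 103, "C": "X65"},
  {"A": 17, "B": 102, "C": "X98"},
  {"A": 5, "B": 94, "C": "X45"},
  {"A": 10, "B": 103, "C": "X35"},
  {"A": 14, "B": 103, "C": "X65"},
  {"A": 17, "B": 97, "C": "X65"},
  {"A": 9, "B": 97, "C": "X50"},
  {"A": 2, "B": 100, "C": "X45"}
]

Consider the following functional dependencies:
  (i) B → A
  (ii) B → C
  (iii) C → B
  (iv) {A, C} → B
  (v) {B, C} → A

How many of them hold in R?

0

(i) B → A: B=96: 2 rows → A takes values {17, 4} — violation; B=103: 4 rows → A takes values {5, 8, 10, 14} — violation; B=94: 2 rows → A takes values {12, 5} — violation; B=97: 2 rows → A takes values {17, 9} — violation — fails.
(ii) B → C: B=96: 2 rows → C takes values {X98, X26} — violation; B=103: 4 rows → C takes values {X26, X65, X35} — violation; B=95: 2 rows → C takes values {X26, X35} — violation; B=94: 2 rows → C takes values {X50, X45} — violation; B=97: 2 rows → C takes values {X65, X50} — violation — fails.
(iii) C → B: C=X98: 2 rows → B takes values {96, 102} — violation; C=X26: 3 rows → B takes values {96, 103, 95} — violation; C=X50: 2 rows → B takes values {94, 97} — violation; C=X35: 2 rows → B takes values {95, 103} — violation; C=X65: 3 rows → B takes values {103, 97} — violation; C=X45: 2 rows → B takes values {94, 100} — violation — fails.
(iv) {A, C} → B: (A=17, C=X98): 2 rows → B takes values {96, 102} — violation — fails.
(v) {B, C} → A: (B=103, C=X65): 2 rows → A takes values {8, 14} — violation — fails.
None of the 5 dependencies hold.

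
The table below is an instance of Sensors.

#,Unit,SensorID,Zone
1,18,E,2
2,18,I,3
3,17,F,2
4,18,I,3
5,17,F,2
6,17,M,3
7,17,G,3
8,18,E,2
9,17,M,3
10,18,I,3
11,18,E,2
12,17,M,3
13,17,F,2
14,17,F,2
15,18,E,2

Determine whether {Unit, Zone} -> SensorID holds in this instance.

(Unit=18, Zone=2): rows 1, 8, 11, 15 → SensorID = E, E, E, E ✓
(Unit=18, Zone=3): rows 2, 4, 10 → SensorID = I, I, I ✓
(Unit=17, Zone=2): rows 3, 5, 13, 14 → SensorID = F, F, F, F ✓
(Unit=17, Zone=3): rows 6, 7, 9, 12 → SensorID takes values {M, G} — violation
Two rows agree on {Unit, Zone} but differ on SensorID, so {Unit, Zone} -> SensorID does not hold.

No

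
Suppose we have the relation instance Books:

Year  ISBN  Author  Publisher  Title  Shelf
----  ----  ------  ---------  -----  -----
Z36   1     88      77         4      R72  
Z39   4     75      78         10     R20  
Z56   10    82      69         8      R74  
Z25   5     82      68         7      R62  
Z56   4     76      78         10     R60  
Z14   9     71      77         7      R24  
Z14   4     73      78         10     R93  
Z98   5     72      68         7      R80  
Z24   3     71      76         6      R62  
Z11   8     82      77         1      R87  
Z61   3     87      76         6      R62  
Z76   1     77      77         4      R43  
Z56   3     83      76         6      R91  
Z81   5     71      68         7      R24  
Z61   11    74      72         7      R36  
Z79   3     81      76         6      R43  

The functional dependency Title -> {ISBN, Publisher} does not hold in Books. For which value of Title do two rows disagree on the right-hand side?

7

Title=4: 2 rows → {ISBN,Publisher} = (1, 77), (1, 77) ✓
Title=10: 3 rows → {ISBN,Publisher} = (4, 78), (4, 78), (4, 78) ✓
Title=8: 1 row → {ISBN,Publisher} = (10, 69) ✓
Title=7: 5 rows → {ISBN,Publisher} takes values {(5, 68), (9, 77), (11, 72)} — violation
Title=6: 4 rows → {ISBN,Publisher} = (3, 76), (3, 76), (3, 76), (3, 76) ✓
Title=1: 1 row → {ISBN,Publisher} = (8, 77) ✓
The only Title value with inconsistent RHS is Title=7.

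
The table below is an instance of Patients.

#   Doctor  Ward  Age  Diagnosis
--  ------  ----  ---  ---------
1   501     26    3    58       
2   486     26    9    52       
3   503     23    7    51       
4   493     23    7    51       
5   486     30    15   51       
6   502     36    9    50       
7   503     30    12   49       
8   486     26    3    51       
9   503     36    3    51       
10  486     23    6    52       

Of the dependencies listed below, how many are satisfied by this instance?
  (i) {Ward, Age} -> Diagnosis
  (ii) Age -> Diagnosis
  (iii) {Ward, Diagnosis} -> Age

1

(i) {Ward, Age} -> Diagnosis: (Ward=26, Age=3): rows 1, 8 → Diagnosis takes values {58, 51} — violation — fails.
(ii) Age -> Diagnosis: Age=3: rows 1, 8, 9 → Diagnosis takes values {58, 51} — violation; Age=9: rows 2, 6 → Diagnosis takes values {52, 50} — violation — fails.
(iii) {Ward, Diagnosis} -> Age: every LHS value maps to a single RHS value — holds.
1 of the 3 dependencies holds.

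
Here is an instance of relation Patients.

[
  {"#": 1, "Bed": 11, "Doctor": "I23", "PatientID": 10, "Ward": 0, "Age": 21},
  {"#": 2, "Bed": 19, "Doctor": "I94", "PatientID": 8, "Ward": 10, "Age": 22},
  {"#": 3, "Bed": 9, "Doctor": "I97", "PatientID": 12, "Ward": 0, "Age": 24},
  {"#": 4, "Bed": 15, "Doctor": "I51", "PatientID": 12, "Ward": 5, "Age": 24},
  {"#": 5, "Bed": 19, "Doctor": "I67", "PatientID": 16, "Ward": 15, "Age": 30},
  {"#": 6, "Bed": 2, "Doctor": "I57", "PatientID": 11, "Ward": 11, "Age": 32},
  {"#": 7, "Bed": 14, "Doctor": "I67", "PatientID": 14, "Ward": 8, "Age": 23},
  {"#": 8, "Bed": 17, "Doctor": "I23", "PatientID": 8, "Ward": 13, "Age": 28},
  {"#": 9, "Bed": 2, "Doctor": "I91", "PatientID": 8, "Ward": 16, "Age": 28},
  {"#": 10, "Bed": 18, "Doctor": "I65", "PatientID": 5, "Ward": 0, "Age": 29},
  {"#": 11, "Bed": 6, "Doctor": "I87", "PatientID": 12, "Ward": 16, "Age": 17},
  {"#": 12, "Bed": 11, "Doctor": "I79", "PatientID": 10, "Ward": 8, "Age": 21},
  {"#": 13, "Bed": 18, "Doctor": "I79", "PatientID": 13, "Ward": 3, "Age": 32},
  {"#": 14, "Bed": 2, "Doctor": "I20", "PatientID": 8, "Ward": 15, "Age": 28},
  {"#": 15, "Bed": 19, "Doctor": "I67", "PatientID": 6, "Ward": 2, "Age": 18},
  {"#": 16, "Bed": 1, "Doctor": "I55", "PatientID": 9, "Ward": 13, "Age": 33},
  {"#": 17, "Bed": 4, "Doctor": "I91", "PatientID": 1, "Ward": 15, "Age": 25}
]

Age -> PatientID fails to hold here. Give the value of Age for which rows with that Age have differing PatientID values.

Age=21: rows 1, 12 → PatientID = 10, 10 ✓
Age=22: row 2 → PatientID = 8 ✓
Age=24: rows 3, 4 → PatientID = 12, 12 ✓
Age=30: row 5 → PatientID = 16 ✓
Age=32: rows 6, 13 → PatientID takes values {11, 13} — violation
Age=23: row 7 → PatientID = 14 ✓
Age=28: rows 8, 9, 14 → PatientID = 8, 8, 8 ✓
Age=29: row 10 → PatientID = 5 ✓
Age=17: row 11 → PatientID = 12 ✓
Age=18: row 15 → PatientID = 6 ✓
Age=33: row 16 → PatientID = 9 ✓
Age=25: row 17 → PatientID = 1 ✓
The only Age value with inconsistent PatientID is Age=32.

32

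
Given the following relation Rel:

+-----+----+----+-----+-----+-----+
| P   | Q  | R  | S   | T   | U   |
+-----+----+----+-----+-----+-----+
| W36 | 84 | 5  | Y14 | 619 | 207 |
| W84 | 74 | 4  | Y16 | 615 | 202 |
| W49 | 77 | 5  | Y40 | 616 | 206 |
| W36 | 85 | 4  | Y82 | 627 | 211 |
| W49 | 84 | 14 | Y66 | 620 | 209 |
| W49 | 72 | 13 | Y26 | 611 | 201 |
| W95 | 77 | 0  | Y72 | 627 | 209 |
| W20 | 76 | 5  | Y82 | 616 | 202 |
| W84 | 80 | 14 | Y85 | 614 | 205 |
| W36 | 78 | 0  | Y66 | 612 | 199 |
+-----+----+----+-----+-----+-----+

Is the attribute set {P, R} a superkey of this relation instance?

All 10 rows have distinct {P, R} values, so {P, R} → (all attributes) holds and {P, R} is a superkey.

Yes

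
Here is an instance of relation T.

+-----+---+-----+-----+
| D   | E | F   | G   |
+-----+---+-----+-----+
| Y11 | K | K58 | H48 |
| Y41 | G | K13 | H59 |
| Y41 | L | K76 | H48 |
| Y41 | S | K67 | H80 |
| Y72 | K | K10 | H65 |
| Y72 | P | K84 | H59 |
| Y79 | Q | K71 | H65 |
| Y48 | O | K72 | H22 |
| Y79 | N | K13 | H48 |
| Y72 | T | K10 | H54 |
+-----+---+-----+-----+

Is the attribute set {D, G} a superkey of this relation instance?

All 10 rows have distinct {D, G} values, so {D, G} → (all attributes) holds and {D, G} is a superkey.

Yes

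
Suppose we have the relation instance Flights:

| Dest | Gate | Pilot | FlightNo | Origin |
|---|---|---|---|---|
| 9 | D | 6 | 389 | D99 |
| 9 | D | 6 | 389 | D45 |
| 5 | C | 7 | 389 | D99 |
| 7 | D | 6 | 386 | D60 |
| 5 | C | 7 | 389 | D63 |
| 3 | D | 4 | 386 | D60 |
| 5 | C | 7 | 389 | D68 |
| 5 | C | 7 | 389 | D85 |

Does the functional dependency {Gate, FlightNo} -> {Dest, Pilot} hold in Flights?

No

(Gate=D, FlightNo=389): 2 rows → {Dest,Pilot} = (9, 6), (9, 6) ✓
(Gate=C, FlightNo=389): 4 rows → {Dest,Pilot} = (5, 7), (5, 7), (5, 7), (5, 7) ✓
(Gate=D, FlightNo=386): 2 rows → {Dest,Pilot} takes values {(7, 6), (3, 4)} — violation
Two rows agree on {Gate, FlightNo} but differ on {Dest, Pilot}, so {Gate, FlightNo} -> {Dest, Pilot} does not hold.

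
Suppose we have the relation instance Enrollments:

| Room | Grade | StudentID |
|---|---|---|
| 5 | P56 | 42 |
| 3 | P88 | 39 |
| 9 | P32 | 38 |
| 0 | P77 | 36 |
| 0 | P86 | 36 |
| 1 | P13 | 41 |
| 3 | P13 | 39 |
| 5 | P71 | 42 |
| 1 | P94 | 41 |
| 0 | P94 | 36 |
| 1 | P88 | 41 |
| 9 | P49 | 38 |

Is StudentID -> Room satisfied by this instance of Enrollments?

Yes

StudentID=42: 2 rows → Room = 5, 5 ✓
StudentID=39: 2 rows → Room = 3, 3 ✓
StudentID=38: 2 rows → Room = 9, 9 ✓
StudentID=36: 3 rows → Room = 0, 0, 0 ✓
StudentID=41: 3 rows → Room = 1, 1, 1 ✓
Every StudentID value is associated with a single Room value, so StudentID -> Room holds.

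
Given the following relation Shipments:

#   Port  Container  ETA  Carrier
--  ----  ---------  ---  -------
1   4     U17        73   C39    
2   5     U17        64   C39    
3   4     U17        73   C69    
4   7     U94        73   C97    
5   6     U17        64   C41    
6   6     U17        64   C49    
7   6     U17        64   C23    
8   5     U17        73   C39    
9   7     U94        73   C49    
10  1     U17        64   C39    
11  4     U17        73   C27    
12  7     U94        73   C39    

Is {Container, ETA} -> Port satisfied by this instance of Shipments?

No

(Container=U17, ETA=73): rows 1, 3, 8, 11 → Port takes values {4, 5} — violation
(Container=U17, ETA=64): rows 2, 5, 6, 7, 10 → Port takes values {5, 6, 1} — violation
(Container=U94, ETA=73): rows 4, 9, 12 → Port = 7, 7, 7 ✓
Two rows agree on {Container, ETA} but differ on Port, so {Container, ETA} -> Port does not hold.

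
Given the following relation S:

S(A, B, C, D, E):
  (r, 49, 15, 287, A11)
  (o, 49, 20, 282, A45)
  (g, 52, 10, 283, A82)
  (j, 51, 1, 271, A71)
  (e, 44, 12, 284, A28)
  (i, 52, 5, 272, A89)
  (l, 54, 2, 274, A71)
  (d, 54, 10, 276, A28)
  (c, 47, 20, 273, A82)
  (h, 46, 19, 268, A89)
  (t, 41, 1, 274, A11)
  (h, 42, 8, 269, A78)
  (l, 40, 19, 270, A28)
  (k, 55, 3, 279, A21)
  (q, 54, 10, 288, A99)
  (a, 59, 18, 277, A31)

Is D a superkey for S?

No

Two distinct rows share D=274, so D does not determine every attribute — not a superkey.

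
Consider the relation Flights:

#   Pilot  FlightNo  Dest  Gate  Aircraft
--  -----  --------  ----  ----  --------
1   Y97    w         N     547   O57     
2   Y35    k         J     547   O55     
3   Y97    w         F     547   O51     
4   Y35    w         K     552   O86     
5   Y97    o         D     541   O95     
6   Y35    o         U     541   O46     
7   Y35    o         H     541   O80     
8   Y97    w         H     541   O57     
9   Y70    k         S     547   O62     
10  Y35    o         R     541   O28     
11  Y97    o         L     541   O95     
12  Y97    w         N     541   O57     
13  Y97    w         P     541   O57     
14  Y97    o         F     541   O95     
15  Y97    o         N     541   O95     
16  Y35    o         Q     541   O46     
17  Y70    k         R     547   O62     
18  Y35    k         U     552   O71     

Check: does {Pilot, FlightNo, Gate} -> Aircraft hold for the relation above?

(Pilot=Y97, FlightNo=w, Gate=547): rows 1, 3 → Aircraft takes values {O57, O51} — violation
(Pilot=Y35, FlightNo=k, Gate=547): row 2 → Aircraft = O55 ✓
(Pilot=Y35, FlightNo=w, Gate=552): row 4 → Aircraft = O86 ✓
(Pilot=Y97, FlightNo=o, Gate=541): rows 5, 11, 14, 15 → Aircraft = O95, O95, O95, O95 ✓
(Pilot=Y35, FlightNo=o, Gate=541): rows 6, 7, 10, 16 → Aircraft takes values {O46, O80, O28} — violation
(Pilot=Y97, FlightNo=w, Gate=541): rows 8, 12, 13 → Aircraft = O57, O57, O57 ✓
(Pilot=Y70, FlightNo=k, Gate=547): rows 9, 17 → Aircraft = O62, O62 ✓
(Pilot=Y35, FlightNo=k, Gate=552): row 18 → Aircraft = O71 ✓
Two rows agree on {Pilot, FlightNo, Gate} but differ on Aircraft, so {Pilot, FlightNo, Gate} -> Aircraft does not hold.

No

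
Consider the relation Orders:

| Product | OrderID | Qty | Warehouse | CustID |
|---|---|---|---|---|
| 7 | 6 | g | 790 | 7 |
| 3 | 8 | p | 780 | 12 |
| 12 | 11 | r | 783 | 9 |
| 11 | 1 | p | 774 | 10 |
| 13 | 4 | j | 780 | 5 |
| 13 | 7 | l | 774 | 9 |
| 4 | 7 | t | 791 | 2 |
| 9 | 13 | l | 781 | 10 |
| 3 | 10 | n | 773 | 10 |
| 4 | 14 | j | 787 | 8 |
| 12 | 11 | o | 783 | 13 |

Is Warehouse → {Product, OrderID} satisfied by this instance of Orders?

Warehouse=790: 1 row → {Product,OrderID} = (7, 6) ✓
Warehouse=780: 2 rows → {Product,OrderID} takes values {(3, 8), (13, 4)} — violation
Warehouse=783: 2 rows → {Product,OrderID} = (12, 11), (12, 11) ✓
Warehouse=774: 2 rows → {Product,OrderID} takes values {(11, 1), (13, 7)} — violation
Warehouse=791: 1 row → {Product,OrderID} = (4, 7) ✓
Warehouse=781: 1 row → {Product,OrderID} = (9, 13) ✓
Warehouse=773: 1 row → {Product,OrderID} = (3, 10) ✓
Warehouse=787: 1 row → {Product,OrderID} = (4, 14) ✓
Two rows agree on Warehouse but differ on {Product, OrderID}, so Warehouse → {Product, OrderID} does not hold.

No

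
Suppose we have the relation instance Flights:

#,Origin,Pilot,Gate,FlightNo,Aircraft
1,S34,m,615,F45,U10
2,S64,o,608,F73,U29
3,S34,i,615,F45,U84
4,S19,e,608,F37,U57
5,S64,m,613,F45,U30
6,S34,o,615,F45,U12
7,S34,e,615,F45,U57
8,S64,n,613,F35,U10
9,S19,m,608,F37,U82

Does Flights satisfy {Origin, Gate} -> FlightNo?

(Origin=S34, Gate=615): rows 1, 3, 6, 7 → FlightNo = F45, F45, F45, F45 ✓
(Origin=S64, Gate=608): row 2 → FlightNo = F73 ✓
(Origin=S19, Gate=608): rows 4, 9 → FlightNo = F37, F37 ✓
(Origin=S64, Gate=613): rows 5, 8 → FlightNo takes values {F45, F35} — violation
Two rows agree on {Origin, Gate} but differ on FlightNo, so {Origin, Gate} -> FlightNo does not hold.

No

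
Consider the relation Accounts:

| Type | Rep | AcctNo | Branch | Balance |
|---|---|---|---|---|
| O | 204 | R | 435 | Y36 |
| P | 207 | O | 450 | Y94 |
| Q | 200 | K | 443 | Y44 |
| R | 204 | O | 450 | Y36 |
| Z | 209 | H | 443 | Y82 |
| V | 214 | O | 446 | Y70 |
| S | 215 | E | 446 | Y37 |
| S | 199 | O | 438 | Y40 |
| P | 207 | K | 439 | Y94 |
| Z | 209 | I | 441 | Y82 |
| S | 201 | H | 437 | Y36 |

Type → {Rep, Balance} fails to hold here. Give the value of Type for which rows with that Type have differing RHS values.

Type=O: 1 row → {Rep,Balance} = (204, Y36) ✓
Type=P: 2 rows → {Rep,Balance} = (207, Y94), (207, Y94) ✓
Type=Q: 1 row → {Rep,Balance} = (200, Y44) ✓
Type=R: 1 row → {Rep,Balance} = (204, Y36) ✓
Type=Z: 2 rows → {Rep,Balance} = (209, Y82), (209, Y82) ✓
Type=V: 1 row → {Rep,Balance} = (214, Y70) ✓
Type=S: 3 rows → {Rep,Balance} takes values {(215, Y37), (199, Y40), (201, Y36)} — violation
The only Type value with inconsistent RHS is Type=S.

S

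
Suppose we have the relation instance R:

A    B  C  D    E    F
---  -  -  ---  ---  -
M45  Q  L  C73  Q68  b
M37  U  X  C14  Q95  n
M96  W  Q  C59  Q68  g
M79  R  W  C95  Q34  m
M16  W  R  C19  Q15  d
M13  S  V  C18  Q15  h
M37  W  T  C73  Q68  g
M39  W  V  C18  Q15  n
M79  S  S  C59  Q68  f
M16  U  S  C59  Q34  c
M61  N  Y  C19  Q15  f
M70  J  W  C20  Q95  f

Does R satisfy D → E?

D=C73: 2 rows → E = Q68, Q68 ✓
D=C14: 1 row → E = Q95 ✓
D=C59: 3 rows → E takes values {Q68, Q34} — violation
D=C95: 1 row → E = Q34 ✓
D=C19: 2 rows → E = Q15, Q15 ✓
D=C18: 2 rows → E = Q15, Q15 ✓
D=C20: 1 row → E = Q95 ✓
Two rows agree on D but differ on E, so D → E does not hold.

No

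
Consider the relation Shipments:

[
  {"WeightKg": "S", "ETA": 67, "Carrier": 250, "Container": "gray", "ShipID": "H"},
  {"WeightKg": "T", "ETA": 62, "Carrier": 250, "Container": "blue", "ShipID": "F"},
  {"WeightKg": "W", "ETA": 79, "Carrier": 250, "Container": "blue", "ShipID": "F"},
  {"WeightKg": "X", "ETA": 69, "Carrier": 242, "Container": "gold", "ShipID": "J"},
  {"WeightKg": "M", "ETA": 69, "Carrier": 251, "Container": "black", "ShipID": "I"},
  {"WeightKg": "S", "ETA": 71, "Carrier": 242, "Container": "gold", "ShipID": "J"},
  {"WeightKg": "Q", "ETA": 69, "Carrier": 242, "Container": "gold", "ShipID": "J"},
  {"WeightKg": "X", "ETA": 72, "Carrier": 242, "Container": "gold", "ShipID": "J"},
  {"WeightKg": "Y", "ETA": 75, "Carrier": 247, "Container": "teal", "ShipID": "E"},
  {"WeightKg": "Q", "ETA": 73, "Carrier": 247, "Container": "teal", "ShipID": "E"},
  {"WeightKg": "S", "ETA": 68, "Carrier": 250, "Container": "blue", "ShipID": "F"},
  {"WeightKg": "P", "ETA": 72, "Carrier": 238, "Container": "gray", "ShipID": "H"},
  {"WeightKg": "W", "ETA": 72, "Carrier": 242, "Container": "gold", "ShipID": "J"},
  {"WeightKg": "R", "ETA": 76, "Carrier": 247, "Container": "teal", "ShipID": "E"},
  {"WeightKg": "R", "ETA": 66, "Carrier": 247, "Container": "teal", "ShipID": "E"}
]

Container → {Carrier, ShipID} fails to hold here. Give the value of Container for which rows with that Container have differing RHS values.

gray

Container=gray: 2 rows → {Carrier,ShipID} takes values {(250, H), (238, H)} — violation
Container=blue: 3 rows → {Carrier,ShipID} = (250, F), (250, F), (250, F) ✓
Container=gold: 5 rows → {Carrier,ShipID} = (242, J), (242, J), (242, J), (242, J), (242, J) ✓
Container=black: 1 row → {Carrier,ShipID} = (251, I) ✓
Container=teal: 4 rows → {Carrier,ShipID} = (247, E), (247, E), (247, E), (247, E) ✓
The only Container value with inconsistent RHS is Container=gray.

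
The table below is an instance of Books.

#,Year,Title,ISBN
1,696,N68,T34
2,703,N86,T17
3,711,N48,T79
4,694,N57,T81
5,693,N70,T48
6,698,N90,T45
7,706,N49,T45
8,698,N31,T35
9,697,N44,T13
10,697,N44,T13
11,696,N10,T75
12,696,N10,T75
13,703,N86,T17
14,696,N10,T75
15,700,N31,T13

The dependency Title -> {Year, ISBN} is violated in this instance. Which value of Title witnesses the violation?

N31

Title=N68: row 1 → {Year,ISBN} = (696, T34) ✓
Title=N86: rows 2, 13 → {Year,ISBN} = (703, T17), (703, T17) ✓
Title=N48: row 3 → {Year,ISBN} = (711, T79) ✓
Title=N57: row 4 → {Year,ISBN} = (694, T81) ✓
Title=N70: row 5 → {Year,ISBN} = (693, T48) ✓
Title=N90: row 6 → {Year,ISBN} = (698, T45) ✓
Title=N49: row 7 → {Year,ISBN} = (706, T45) ✓
Title=N31: rows 8, 15 → {Year,ISBN} takes values {(698, T35), (700, T13)} — violation
Title=N44: rows 9, 10 → {Year,ISBN} = (697, T13), (697, T13) ✓
Title=N10: rows 11, 12, 14 → {Year,ISBN} = (696, T75), (696, T75), (696, T75) ✓
The only Title value with inconsistent RHS is Title=N31.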